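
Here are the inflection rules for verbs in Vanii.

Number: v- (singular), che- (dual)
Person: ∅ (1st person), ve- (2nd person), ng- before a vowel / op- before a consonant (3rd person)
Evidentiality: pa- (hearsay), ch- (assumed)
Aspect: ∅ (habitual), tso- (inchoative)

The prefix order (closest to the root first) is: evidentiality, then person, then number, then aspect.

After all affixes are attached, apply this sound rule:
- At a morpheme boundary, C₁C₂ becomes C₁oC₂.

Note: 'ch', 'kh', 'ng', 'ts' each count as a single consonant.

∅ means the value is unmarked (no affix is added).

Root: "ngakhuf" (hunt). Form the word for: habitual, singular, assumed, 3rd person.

vopochongakhuf

Attach evidentiality assumed ch- → chngakhuf.
Attach person 3rd person op- (before consonant 'ch') → opchngakhuf.
Attach number singular v- → vopchngakhuf.
aspect = habitual: zero marking, form stays vopchngakhuf.
Apply epenthesis: vopchngakhuf → vopochongakhuf.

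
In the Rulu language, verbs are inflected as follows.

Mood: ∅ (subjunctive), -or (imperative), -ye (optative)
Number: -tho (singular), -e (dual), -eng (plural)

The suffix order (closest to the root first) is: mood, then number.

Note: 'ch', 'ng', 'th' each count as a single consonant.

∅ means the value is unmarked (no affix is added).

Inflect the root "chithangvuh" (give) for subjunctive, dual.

mood = subjunctive: zero marking, form stays chithangvuh.
Attach number dual -e → chithangvuhe.

chithangvuhe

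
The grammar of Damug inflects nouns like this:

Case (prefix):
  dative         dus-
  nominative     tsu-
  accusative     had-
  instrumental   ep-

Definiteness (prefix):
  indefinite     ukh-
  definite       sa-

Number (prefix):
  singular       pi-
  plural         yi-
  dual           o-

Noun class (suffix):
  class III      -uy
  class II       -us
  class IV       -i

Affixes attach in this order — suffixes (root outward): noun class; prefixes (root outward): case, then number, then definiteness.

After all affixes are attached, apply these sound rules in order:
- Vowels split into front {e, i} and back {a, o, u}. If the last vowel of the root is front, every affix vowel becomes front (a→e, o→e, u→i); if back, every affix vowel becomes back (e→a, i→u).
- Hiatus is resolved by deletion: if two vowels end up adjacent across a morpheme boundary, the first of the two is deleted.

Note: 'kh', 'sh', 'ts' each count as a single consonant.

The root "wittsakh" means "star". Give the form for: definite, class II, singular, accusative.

Attach case accusative had- → hadwittsakh.
Attach number singular pi- → pihadwittsakh.
Attach definiteness definite sa- → sapihadwittsakh.
Attach noun class class II -us → sapihadwittsakhus.
Apply vowel harmony: sapihadwittsakhus → sapuhadwittsakhus.
Vowel deletion: no change.

sapuhadwittsakhus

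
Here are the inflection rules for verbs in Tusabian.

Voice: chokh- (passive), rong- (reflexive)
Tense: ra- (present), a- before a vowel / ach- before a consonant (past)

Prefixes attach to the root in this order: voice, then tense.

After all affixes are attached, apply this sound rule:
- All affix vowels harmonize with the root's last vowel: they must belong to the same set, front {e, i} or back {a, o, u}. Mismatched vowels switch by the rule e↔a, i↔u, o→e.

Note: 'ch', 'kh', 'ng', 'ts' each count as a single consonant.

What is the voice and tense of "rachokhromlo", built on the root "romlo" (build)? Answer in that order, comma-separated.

Segment: ra-chokh-romlo.
voice: chokh- → passive.
tense: ra- → present.

passive, present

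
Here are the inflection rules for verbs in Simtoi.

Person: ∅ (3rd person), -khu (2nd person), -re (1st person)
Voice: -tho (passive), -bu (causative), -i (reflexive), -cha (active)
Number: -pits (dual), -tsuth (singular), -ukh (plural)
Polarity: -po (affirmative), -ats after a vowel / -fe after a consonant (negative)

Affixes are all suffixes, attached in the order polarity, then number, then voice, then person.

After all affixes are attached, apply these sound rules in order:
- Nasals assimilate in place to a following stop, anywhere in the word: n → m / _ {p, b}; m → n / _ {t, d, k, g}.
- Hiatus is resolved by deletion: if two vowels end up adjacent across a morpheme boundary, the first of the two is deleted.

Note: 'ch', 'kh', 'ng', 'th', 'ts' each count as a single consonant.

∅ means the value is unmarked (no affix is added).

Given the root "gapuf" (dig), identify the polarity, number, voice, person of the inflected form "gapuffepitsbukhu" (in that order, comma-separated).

negative, dual, causative, 2nd person

Segment: gapuf-fe-pits-bu-khu.
polarity: -ats/fe → negative.
number: -pits → dual.
voice: -bu → causative.
person: -khu → 2nd person.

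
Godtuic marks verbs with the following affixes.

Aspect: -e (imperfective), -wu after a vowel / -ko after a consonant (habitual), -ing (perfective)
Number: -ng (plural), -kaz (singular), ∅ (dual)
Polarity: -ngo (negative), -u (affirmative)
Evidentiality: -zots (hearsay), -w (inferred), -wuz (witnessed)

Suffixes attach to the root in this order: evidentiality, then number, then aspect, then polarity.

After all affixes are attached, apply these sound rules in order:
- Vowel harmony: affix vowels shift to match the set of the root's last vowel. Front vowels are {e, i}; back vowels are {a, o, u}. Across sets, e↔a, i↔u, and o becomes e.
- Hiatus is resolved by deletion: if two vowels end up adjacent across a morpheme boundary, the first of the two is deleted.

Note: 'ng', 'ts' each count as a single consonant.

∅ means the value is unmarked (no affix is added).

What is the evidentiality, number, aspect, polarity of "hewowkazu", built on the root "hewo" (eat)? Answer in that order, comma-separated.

Segment: hewo-w-kaz-e-u.
evidentiality: -w → inferred.
number: -kaz → singular.
aspect: -e → imperfective.
polarity: -u → affirmative.

inferred, singular, imperfective, affirmative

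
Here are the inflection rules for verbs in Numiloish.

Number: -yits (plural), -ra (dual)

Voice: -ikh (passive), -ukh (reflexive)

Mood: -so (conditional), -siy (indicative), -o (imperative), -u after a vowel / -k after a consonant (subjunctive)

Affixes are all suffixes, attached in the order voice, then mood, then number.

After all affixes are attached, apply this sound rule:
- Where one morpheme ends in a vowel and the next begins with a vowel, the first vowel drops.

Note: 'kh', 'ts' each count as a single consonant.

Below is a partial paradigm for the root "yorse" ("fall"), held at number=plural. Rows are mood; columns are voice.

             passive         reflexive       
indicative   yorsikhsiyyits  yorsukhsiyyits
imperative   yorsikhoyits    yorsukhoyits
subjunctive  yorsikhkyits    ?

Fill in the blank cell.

yorsukhkyits

Attach voice reflexive -ukh → yorseukh.
Attach mood subjunctive -k (after consonant 'kh') → yorseukhk.
Attach number plural -yits → yorseukhkyits.
Apply vowel deletion: yorseukhkyits → yorsukhkyits.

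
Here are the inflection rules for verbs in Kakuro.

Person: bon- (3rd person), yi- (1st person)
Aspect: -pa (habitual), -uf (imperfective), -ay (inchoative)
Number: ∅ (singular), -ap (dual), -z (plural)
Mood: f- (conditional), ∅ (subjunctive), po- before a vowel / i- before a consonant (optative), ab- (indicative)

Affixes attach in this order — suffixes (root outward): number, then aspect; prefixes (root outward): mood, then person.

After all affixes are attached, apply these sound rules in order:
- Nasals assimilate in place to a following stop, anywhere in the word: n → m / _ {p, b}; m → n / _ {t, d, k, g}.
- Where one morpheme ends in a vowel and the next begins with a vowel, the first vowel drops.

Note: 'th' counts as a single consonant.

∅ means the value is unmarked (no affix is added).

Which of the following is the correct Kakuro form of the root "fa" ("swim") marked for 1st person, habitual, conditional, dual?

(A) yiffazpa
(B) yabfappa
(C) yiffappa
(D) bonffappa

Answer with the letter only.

C

Attach mood conditional f- → ffa.
Attach number dual -ap → ffaap.
Attach person 1st person yi- → yiffaap.
Attach aspect habitual -pa → yiffaappa.
Nasal assimilation: no change.
Apply vowel deletion: yiffaappa → yiffappa.
So the correct form is yiffappa, option (C).
(B) yabfappa is wrong: it uses indicative instead of conditional for mood.
(A) yiffazpa is wrong: it uses plural instead of dual for number.
(D) bonffappa is wrong: it uses 3rd person instead of 1st person for person.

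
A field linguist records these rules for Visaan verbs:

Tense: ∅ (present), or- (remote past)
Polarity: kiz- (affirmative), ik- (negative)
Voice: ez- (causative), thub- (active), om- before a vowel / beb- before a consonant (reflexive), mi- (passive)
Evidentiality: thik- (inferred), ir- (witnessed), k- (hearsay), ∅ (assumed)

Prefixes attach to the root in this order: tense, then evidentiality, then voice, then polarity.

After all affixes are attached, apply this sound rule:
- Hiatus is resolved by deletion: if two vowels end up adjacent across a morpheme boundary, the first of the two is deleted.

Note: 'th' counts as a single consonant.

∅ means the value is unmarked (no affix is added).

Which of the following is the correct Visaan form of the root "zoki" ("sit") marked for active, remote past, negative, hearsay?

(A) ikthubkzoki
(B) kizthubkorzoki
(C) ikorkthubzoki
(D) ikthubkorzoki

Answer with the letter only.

D

Attach tense remote past or- → orzoki.
Attach evidentiality hearsay k- → korzoki.
Attach voice active thub- → thubkorzoki.
Attach polarity negative ik- → ikthubkorzoki.
Vowel deletion: no change.
So the correct form is ikthubkorzoki, option (D).
(C) ikorkthubzoki is wrong: it has the affixes in the wrong order.
(A) ikthubkzoki is wrong: it uses present instead of remote past for tense.
(B) kizthubkorzoki is wrong: it uses affirmative instead of negative for polarity.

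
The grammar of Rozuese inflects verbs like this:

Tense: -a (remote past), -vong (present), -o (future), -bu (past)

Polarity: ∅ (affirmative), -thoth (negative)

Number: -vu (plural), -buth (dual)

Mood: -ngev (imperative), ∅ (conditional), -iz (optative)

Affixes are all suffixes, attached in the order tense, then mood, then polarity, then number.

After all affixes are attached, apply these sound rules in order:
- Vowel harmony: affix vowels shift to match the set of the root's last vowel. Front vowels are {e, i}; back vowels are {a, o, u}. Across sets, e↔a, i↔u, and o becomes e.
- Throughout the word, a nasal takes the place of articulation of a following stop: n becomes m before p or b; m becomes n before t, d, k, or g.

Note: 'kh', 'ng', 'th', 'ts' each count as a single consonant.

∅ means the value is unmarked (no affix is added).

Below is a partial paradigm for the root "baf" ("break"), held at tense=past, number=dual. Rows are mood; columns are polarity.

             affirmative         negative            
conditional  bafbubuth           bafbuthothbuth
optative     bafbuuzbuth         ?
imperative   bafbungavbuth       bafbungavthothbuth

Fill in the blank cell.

Attach tense past -bu → bafbu.
Attach mood optative -iz → bafbuiz.
Attach polarity negative -thoth → bafbuizthoth.
Attach number dual -buth → bafbuizthothbuth.
Apply vowel harmony: bafbuizthothbuth → bafbuuzthothbuth.
Nasal assimilation: no change.

bafbuuzthothbuth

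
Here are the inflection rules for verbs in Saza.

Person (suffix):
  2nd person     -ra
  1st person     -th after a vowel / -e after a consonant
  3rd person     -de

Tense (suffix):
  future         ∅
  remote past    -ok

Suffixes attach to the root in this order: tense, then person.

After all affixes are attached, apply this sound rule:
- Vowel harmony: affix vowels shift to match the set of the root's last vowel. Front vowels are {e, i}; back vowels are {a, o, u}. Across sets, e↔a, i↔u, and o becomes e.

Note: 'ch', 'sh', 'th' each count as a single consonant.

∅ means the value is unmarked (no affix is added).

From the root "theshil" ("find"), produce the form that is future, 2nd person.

theshilre

tense = future: zero marking, form stays theshil.
Attach person 2nd person -ra → theshilra.
Apply vowel harmony: theshilra → theshilre.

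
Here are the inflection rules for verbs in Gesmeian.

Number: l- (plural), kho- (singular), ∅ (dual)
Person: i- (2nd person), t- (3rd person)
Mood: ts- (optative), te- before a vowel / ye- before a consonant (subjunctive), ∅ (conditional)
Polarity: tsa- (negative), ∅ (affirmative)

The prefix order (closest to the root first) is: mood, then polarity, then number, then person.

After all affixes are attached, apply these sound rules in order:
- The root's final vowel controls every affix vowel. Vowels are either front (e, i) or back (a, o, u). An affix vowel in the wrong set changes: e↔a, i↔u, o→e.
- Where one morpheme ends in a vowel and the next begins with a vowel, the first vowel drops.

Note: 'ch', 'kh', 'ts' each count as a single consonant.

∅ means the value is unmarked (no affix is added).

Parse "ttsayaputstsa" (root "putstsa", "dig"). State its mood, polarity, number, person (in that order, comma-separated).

Segment: t-tsa-ye-putstsa.
mood: te/ye- → subjunctive.
polarity: tsa- → negative.
number: ∅ → dual.
person: t- → 3rd person.

subjunctive, negative, dual, 3rd person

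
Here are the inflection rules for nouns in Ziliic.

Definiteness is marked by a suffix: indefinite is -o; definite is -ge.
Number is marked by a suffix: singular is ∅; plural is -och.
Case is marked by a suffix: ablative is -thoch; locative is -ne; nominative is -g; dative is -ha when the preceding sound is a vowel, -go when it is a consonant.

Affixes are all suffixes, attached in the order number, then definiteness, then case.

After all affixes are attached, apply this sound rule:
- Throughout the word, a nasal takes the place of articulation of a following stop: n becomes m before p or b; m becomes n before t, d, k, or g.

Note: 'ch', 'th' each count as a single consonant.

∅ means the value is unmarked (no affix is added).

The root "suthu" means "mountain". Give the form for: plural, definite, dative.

suthuochgeha

Attach number plural -och → suthuoch.
Attach definiteness definite -ge → suthuochge.
Attach case dative -ha (after vowel 'e') → suthuochgeha.
Nasal assimilation: no change.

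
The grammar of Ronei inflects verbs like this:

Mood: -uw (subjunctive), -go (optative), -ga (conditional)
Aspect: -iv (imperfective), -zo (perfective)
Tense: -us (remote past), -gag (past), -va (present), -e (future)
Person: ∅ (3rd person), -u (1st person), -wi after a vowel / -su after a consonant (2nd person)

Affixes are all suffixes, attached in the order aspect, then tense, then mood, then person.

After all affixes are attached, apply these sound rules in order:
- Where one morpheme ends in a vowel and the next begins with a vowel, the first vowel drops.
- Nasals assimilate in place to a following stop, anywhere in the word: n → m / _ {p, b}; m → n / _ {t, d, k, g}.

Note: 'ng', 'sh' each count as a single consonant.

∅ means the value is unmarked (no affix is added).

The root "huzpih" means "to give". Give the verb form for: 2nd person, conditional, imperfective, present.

huzpihivvagawi

Attach aspect imperfective -iv → huzpihiv.
Attach tense present -va → huzpihivva.
Attach mood conditional -ga → huzpihivvaga.
Attach person 2nd person -wi (after vowel 'a') → huzpihivvagawi.
Vowel deletion: no change.
Nasal assimilation: no change.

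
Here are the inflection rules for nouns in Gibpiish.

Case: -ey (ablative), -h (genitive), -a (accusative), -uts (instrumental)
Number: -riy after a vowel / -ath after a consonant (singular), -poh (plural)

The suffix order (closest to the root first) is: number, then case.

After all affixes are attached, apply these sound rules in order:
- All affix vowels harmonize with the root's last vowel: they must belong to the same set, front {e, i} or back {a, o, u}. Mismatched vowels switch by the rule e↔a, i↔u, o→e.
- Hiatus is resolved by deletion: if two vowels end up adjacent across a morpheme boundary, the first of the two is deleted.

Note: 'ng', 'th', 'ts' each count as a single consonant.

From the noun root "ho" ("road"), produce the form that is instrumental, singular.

horuyuts

Attach number singular -riy (after vowel 'o') → horiy.
Attach case instrumental -uts → horiyuts.
Apply vowel harmony: horiyuts → horuyuts.
Vowel deletion: no change.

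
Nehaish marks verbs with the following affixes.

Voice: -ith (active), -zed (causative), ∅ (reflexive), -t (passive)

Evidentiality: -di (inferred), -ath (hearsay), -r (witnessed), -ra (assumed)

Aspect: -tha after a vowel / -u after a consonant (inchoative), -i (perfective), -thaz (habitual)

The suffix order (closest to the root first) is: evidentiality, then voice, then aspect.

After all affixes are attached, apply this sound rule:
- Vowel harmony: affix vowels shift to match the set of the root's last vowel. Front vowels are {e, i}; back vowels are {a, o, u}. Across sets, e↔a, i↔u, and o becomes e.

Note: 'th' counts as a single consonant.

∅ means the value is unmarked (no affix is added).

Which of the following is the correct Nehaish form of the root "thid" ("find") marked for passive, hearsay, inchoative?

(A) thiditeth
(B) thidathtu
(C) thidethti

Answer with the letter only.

C

Attach evidentiality hearsay -ath → thidath.
Attach voice passive -t → thidatht.
Attach aspect inchoative -u (after consonant 't') → thidathtu.
Apply vowel harmony: thidathtu → thidethti.
So the correct form is thidethti, option (C).
(A) thiditeth is wrong: it has the affixes in the wrong order.
(B) thidathtu is wrong: it fails to apply the sound rule(s).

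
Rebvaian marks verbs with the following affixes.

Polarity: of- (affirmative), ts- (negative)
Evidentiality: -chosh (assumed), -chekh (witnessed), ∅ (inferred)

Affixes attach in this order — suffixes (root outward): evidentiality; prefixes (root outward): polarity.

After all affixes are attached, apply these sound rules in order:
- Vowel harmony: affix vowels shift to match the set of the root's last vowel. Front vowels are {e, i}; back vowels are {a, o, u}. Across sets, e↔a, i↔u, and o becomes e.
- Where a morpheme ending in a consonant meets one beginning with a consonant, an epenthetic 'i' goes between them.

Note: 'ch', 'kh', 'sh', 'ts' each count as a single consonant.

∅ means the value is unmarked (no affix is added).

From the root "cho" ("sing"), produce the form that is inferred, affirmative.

oficho

Attach polarity affirmative of- → ofcho.
evidentiality = inferred: zero marking, form stays ofcho.
Vowel harmony: no change.
Apply epenthesis: ofcho → oficho.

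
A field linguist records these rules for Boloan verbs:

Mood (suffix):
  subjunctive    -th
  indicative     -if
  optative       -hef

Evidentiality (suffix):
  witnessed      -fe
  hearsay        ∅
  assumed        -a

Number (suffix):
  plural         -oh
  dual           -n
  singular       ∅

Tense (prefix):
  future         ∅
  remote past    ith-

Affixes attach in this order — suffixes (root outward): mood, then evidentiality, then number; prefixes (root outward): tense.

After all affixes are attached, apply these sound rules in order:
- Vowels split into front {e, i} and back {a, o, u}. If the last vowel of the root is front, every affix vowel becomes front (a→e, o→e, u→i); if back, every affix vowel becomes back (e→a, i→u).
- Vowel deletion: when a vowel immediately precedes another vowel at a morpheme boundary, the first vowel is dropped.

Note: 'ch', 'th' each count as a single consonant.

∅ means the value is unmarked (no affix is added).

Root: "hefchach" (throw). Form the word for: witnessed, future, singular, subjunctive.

Attach mood subjunctive -th → hefchachth.
Attach evidentiality witnessed -fe → hefchachthfe.
tense = future: zero marking, form stays hefchachthfe.
number = singular: zero marking, form stays hefchachthfe.
Apply vowel harmony: hefchachthfe → hefchachthfa.
Vowel deletion: no change.

hefchachthfa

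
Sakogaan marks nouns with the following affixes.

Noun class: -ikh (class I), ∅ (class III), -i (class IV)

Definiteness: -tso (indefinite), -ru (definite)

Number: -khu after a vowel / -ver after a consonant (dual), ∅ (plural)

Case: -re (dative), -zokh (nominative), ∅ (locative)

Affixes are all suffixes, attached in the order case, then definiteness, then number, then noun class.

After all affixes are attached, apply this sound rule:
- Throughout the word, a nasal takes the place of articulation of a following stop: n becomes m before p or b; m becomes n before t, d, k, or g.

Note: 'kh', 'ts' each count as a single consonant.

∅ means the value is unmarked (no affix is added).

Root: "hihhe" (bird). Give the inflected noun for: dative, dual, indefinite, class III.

hihheretsokhu

Attach case dative -re → hihhere.
Attach definiteness indefinite -tso → hihheretso.
Attach number dual -khu (after vowel 'o') → hihheretsokhu.
noun class = class III: zero marking, form stays hihheretsokhu.
Nasal assimilation: no change.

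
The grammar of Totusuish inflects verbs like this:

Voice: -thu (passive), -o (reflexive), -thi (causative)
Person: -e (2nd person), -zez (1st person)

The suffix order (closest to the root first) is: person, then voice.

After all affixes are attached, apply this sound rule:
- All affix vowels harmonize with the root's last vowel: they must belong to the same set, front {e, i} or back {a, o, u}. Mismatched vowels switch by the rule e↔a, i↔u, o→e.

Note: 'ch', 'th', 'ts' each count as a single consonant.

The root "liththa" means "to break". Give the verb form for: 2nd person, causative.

Attach person 2nd person -e → liththae.
Attach voice causative -thi → liththaethi.
Apply vowel harmony: liththaethi → liththaathu.

liththaathu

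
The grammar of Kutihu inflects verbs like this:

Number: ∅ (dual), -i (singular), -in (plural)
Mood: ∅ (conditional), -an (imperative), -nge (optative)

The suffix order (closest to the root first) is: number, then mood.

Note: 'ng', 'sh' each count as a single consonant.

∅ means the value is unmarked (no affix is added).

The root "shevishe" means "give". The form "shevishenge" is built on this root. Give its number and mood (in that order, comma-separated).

Segment: shevishe-nge.
number: ∅ → dual.
mood: -nge → optative.

dual, optative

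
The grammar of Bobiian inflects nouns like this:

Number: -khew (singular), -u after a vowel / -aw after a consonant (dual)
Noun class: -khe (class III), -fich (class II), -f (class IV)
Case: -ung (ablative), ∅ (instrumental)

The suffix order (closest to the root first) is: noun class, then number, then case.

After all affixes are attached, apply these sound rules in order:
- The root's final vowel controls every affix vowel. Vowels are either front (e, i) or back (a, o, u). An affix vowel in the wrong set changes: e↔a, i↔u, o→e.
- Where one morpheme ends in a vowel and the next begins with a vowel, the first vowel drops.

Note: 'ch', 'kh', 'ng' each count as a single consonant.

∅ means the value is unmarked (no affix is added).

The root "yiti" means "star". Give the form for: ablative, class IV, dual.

yitifewing

Attach noun class class IV -f → yitif.
Attach number dual -aw (after consonant 'f') → yitifaw.
Attach case ablative -ung → yitifawung.
Apply vowel harmony: yitifawung → yitifewing.
Vowel deletion: no change.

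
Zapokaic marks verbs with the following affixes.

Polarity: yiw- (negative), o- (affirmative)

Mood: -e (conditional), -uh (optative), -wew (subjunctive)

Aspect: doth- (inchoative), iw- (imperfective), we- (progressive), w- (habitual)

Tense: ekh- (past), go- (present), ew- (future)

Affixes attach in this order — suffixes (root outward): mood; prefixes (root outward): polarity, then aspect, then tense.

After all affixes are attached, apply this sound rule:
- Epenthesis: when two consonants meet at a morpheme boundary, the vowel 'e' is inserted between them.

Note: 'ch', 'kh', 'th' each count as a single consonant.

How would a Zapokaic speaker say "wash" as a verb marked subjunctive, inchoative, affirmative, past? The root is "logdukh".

ekhedothologdukhewew

Attach polarity affirmative o- → ologdukh.
Attach aspect inchoative doth- → dothologdukh.
Attach mood subjunctive -wew → dothologdukhwew.
Attach tense past ekh- → ekhdothologdukhwew.
Apply epenthesis: ekhdothologdukhwew → ekhedothologdukhewew.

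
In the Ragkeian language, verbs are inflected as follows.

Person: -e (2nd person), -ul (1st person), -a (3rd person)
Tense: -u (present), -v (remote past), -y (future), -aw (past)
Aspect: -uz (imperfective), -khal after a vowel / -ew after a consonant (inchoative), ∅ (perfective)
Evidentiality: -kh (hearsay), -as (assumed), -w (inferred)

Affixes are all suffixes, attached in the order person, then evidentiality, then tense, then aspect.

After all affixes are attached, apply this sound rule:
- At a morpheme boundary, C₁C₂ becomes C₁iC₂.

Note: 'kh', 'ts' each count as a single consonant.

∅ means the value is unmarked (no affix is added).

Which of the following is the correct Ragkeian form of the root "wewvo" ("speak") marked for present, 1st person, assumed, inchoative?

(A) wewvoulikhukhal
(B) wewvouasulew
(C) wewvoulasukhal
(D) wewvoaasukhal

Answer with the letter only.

C

Attach person 1st person -ul → wewvoul.
Attach evidentiality assumed -as → wewvoulas.
Attach tense present -u → wewvoulasu.
Attach aspect inchoative -khal (after vowel 'u') → wewvoulasukhal.
Epenthesis: no change.
So the correct form is wewvoulasukhal, option (C).
(D) wewvoaasukhal is wrong: it uses 3rd person instead of 1st person for person.
(B) wewvouasulew is wrong: it has the affixes in the wrong order.
(A) wewvoulikhukhal is wrong: it uses hearsay instead of assumed for evidentiality.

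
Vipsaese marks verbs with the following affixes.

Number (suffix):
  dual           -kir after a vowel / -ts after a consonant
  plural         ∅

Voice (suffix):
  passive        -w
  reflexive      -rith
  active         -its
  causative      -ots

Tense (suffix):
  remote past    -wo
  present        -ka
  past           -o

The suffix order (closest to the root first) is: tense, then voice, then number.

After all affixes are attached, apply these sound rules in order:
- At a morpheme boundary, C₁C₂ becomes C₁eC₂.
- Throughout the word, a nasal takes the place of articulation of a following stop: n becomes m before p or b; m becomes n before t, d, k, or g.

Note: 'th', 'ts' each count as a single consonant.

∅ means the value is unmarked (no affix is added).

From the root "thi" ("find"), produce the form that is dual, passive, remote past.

Attach tense remote past -wo → thiwo.
Attach voice passive -w → thiwow.
Attach number dual -ts (after consonant 'w') → thiwowts.
Apply epenthesis: thiwowts → thiwowets.
Nasal assimilation: no change.

thiwowets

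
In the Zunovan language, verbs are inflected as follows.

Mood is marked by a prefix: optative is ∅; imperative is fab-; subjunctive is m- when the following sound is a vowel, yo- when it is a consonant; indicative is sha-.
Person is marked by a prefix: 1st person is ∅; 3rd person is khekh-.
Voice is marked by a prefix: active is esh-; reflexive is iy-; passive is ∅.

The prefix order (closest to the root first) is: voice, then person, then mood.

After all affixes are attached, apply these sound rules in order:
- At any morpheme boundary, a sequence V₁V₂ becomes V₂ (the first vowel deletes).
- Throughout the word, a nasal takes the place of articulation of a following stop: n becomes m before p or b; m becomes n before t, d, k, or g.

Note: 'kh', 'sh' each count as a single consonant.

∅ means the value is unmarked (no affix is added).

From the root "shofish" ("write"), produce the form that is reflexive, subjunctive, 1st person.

Attach voice reflexive iy- → iyshofish.
person = 1st person: zero marking, form stays iyshofish.
Attach mood subjunctive m- (before vowel 'i') → miyshofish.
Vowel deletion: no change.
Nasal assimilation: no change.

miyshofish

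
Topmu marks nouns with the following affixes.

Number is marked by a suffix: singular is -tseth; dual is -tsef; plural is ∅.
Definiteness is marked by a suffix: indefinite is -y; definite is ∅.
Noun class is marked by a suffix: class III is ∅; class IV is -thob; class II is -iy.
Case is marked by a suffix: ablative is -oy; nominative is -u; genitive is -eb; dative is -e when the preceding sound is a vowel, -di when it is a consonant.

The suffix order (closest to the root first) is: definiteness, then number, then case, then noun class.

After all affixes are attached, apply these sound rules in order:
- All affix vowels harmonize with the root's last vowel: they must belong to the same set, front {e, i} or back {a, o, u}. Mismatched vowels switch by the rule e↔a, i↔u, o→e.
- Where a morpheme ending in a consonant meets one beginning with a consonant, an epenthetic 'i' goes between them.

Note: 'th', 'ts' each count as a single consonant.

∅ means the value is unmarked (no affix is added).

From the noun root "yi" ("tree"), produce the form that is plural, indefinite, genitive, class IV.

yiyebitheb

Attach definiteness indefinite -y → yiy.
number = plural: zero marking, form stays yiy.
Attach case genitive -eb → yiyeb.
Attach noun class class IV -thob → yiyebthob.
Apply vowel harmony: yiyebthob → yiyebtheb.
Apply epenthesis: yiyebtheb → yiyebitheb.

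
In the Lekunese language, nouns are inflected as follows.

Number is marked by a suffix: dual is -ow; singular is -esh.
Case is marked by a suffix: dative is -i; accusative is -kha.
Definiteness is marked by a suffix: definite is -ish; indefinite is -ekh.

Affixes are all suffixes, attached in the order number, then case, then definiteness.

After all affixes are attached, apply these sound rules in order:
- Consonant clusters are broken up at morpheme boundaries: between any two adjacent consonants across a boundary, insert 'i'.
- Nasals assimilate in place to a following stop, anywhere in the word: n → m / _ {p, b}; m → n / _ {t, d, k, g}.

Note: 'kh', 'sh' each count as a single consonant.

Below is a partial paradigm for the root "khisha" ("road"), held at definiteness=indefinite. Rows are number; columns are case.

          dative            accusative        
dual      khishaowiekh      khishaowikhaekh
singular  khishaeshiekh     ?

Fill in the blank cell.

Attach number singular -esh → khishaesh.
Attach case accusative -kha → khishaeshkha.
Attach definiteness indefinite -ekh → khishaeshkhaekh.
Apply epenthesis: khishaeshkhaekh → khishaeshikhaekh.
Nasal assimilation: no change.

khishaeshikhaekh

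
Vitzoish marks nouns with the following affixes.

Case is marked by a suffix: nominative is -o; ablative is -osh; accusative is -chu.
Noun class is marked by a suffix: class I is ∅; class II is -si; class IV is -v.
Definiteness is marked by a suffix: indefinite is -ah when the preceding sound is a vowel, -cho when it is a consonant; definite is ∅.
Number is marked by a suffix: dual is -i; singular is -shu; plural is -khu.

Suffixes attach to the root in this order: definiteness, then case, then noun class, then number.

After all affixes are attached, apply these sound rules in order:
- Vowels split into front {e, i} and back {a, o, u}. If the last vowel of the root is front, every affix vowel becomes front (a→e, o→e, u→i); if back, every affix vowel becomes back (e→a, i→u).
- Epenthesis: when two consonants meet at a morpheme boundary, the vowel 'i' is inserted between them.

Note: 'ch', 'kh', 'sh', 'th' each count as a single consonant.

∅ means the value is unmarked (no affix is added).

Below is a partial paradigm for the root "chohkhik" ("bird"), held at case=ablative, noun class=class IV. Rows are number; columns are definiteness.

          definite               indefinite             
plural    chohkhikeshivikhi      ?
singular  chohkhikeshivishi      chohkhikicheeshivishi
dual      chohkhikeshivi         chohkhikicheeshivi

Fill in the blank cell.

Attach definiteness indefinite -cho (after consonant 'k') → chohkhikcho.
Attach case ablative -osh → chohkhikchoosh.
Attach noun class class IV -v → chohkhikchooshv.
Attach number plural -khu → chohkhikchooshvkhu.
Apply vowel harmony: chohkhikchooshvkhu → chohkhikcheeshvkhi.
Apply epenthesis: chohkhikcheeshvkhi → chohkhikicheeshivikhi.

chohkhikicheeshivikhi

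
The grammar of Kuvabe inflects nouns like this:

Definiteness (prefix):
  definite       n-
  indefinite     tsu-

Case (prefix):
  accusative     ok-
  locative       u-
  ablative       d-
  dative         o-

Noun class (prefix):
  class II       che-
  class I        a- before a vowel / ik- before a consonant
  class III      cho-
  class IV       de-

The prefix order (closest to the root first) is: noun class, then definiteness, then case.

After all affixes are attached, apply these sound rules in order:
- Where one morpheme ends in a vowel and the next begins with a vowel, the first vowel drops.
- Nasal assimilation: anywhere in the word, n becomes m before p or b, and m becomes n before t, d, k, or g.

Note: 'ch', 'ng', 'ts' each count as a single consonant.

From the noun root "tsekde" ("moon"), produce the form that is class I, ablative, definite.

dniktsekde

Attach noun class class I ik- (before consonant 'ts') → iktsekde.
Attach definiteness definite n- → niktsekde.
Attach case ablative d- → dniktsekde.
Vowel deletion: no change.
Nasal assimilation: no change.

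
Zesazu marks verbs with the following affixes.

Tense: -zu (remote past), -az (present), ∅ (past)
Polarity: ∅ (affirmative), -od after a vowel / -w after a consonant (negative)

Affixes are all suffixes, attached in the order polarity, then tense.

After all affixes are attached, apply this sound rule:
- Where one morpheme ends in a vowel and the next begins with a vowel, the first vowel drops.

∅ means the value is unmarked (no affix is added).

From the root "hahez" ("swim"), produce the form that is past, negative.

Attach polarity negative -w (after consonant 'z') → hahezw.
tense = past: zero marking, form stays hahezw.
Vowel deletion: no change.

hahezw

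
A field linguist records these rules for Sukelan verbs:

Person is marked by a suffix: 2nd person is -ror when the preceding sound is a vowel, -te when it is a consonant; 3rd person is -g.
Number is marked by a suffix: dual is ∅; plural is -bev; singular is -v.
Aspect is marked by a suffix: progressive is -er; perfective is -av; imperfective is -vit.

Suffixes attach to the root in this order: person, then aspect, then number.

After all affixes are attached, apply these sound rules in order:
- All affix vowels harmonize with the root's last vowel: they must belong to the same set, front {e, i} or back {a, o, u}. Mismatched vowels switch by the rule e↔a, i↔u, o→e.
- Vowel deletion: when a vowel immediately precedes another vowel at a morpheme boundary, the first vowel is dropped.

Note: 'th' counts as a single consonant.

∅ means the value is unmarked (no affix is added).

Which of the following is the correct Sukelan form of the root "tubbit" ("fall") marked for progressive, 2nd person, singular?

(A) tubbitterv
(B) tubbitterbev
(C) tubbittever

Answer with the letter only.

Attach person 2nd person -te (after consonant 't') → tubbitte.
Attach aspect progressive -er → tubbitteer.
Attach number singular -v → tubbitteerv.
Vowel harmony: no change.
Apply vowel deletion: tubbitteerv → tubbitterv.
So the correct form is tubbitterv, option (A).
(C) tubbittever is wrong: it has the affixes in the wrong order.
(B) tubbitterbev is wrong: it uses plural instead of singular for number.

A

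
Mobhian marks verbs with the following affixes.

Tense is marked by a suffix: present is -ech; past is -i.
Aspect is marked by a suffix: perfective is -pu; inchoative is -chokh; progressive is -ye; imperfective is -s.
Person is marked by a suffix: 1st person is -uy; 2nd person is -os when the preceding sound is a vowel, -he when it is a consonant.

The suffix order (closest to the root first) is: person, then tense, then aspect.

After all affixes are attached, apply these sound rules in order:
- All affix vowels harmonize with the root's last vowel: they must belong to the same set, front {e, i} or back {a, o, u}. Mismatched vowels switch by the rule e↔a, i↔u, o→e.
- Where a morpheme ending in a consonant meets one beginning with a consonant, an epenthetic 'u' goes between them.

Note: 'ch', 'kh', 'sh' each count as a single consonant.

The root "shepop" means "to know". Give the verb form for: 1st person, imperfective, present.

Attach person 1st person -uy → shepopuy.
Attach tense present -ech → shepopuyech.
Attach aspect imperfective -s → shepopuyechs.
Apply vowel harmony: shepopuyechs → shepopuyachs.
Apply epenthesis: shepopuyachs → shepopuyachus.

shepopuyachus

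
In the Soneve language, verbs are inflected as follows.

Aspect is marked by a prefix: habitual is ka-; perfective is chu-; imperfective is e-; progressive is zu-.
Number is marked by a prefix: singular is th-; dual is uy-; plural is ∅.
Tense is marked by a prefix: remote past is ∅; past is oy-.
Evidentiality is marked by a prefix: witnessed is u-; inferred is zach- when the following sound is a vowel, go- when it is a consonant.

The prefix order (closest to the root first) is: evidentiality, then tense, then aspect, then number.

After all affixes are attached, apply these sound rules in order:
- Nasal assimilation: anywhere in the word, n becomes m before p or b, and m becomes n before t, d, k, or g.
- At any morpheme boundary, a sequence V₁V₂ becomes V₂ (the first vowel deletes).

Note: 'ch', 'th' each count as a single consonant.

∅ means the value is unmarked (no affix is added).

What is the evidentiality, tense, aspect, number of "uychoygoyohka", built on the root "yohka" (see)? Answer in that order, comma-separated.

Segment: uy-chu-oy-go-yohka.
evidentiality: zach/go- → inferred.
tense: oy- → past.
aspect: chu- → perfective.
number: uy- → dual.

inferred, past, perfective, dual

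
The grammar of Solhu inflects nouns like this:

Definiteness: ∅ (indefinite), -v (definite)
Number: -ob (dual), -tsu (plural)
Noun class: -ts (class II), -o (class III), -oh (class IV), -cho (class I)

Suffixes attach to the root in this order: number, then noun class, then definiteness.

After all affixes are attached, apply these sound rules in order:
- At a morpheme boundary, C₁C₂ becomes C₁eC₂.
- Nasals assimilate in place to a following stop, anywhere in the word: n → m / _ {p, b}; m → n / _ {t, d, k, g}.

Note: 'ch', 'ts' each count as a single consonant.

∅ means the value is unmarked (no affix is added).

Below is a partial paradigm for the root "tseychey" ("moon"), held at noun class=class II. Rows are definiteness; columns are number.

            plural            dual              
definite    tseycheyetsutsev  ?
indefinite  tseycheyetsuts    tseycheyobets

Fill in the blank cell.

tseycheyobetsev

Attach number dual -ob → tseycheyob.
Attach noun class class II -ts → tseycheyobts.
Attach definiteness definite -v → tseycheyobtsv.
Apply epenthesis: tseycheyobtsv → tseycheyobetsev.
Nasal assimilation: no change.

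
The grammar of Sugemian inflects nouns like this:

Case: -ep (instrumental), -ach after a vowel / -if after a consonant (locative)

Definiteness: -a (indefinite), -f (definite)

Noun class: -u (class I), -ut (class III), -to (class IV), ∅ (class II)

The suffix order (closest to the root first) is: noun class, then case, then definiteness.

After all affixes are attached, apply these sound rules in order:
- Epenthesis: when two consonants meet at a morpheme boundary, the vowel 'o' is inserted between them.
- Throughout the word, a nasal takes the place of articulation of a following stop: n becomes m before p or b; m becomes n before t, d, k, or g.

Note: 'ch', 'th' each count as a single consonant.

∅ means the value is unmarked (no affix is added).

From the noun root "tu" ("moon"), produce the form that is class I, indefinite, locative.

Attach noun class class I -u → tuu.
Attach case locative -ach (after vowel 'u') → tuuach.
Attach definiteness indefinite -a → tuuacha.
Epenthesis: no change.
Nasal assimilation: no change.

tuuacha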